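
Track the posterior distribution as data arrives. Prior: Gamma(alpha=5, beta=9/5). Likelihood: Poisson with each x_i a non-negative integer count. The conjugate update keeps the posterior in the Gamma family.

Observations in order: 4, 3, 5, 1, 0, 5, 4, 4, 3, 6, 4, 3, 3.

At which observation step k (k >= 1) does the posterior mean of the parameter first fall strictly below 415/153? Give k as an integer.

k = 5

obs 1: x=4 → posterior Gamma(9, 14/5)
obs 2: x=3 → posterior Gamma(12, 19/5)
obs 3: x=5 → posterior Gamma(17, 24/5)
obs 4: x=1 → posterior Gamma(18, 29/5)
obs 5: x=0 → posterior Gamma(18, 34/5)
obs 6: x=5 → posterior Gamma(23, 39/5)
obs 7: x=4 → posterior Gamma(27, 44/5)
obs 8: x=4 → posterior Gamma(31, 49/5)
obs 9: x=3 → posterior Gamma(34, 54/5)
obs 10: x=6 → posterior Gamma(40, 59/5)
obs 11: x=4 → posterior Gamma(44, 64/5)
obs 12: x=3 → posterior Gamma(47, 69/5)
obs 13: x=3 → posterior Gamma(50, 74/5)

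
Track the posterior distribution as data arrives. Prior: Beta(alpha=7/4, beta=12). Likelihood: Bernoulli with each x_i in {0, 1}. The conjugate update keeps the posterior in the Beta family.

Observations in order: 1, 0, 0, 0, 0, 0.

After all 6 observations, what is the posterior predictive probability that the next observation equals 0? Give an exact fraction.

68/79

obs 1: x=1 → posterior Beta(11/4, 12)
obs 2: x=0 → posterior Beta(11/4, 13)
obs 3: x=0 → posterior Beta(11/4, 14)
obs 4: x=0 → posterior Beta(11/4, 15)
obs 5: x=0 → posterior Beta(11/4, 16)
obs 6: x=0 → posterior Beta(11/4, 17)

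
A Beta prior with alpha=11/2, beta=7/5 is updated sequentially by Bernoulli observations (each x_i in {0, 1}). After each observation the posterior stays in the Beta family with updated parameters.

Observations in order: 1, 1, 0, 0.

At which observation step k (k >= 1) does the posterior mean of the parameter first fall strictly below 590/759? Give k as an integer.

k = 3

obs 1: x=1 → posterior Beta(13/2, 7/5)
obs 2: x=1 → posterior Beta(15/2, 7/5)
obs 3: x=0 → posterior Beta(15/2, 12/5)
obs 4: x=0 → posterior Beta(15/2, 17/5)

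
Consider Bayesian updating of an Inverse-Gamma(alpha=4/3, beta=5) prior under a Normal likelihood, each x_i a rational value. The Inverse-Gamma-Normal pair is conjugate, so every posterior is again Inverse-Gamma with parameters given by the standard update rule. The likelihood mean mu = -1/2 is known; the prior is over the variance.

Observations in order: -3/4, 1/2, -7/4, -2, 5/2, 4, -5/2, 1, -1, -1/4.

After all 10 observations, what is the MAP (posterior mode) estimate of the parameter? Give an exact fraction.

obs 1: x=-3/4 → posterior Inverse-Gamma(11/6, 161/32)
obs 2: x=1/2 → posterior Inverse-Gamma(7/3, 177/32)
obs 3: x=-7/4 → posterior Inverse-Gamma(17/6, 101/16)
obs 4: x=-2 → posterior Inverse-Gamma(10/3, 119/16)
obs 5: x=5/2 → posterior Inverse-Gamma(23/6, 191/16)
obs 6: x=4 → posterior Inverse-Gamma(13/3, 353/16)
obs 7: x=-5/2 → posterior Inverse-Gamma(29/6, 385/16)
obs 8: x=1 → posterior Inverse-Gamma(16/3, 403/16)
obs 9: x=-1 → posterior Inverse-Gamma(35/6, 405/16)
obs 10: x=-1/4 → posterior Inverse-Gamma(19/3, 811/32)

2433/704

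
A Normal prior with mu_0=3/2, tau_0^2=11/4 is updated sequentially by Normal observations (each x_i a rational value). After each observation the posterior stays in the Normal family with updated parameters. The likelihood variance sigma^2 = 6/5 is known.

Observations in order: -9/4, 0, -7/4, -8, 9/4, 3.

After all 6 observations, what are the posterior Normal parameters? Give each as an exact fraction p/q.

mu_0=-447/472, tau_0^2=11/59

obs 1: x=-9/4 → posterior Normal(-351/316, 66/79)
obs 2: x=0 → posterior Normal(-351/536, 33/67)
obs 3: x=-7/4 → posterior Normal(-184/189, 22/63)
obs 4: x=-8 → posterior Normal(-156/61, 33/122)
obs 5: x=9/4 → posterior Normal(-87/52, 66/299)
obs 6: x=3 → posterior Normal(-447/472, 11/59)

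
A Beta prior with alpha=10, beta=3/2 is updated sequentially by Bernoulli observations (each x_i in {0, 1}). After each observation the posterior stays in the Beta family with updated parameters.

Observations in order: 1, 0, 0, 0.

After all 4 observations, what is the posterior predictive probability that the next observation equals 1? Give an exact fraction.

obs 1: x=1 → posterior Beta(11, 3/2)
obs 2: x=0 → posterior Beta(11, 5/2)
obs 3: x=0 → posterior Beta(11, 7/2)
obs 4: x=0 → posterior Beta(11, 9/2)

22/31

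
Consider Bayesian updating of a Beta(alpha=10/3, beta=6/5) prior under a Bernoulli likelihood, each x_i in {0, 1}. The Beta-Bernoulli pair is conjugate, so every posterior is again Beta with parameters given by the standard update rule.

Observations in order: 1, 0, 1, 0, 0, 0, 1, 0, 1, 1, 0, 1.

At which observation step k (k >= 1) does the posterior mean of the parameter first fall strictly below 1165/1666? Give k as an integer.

k = 2

obs 1: x=1 → posterior Beta(13/3, 6/5)
obs 2: x=0 → posterior Beta(13/3, 11/5)
obs 3: x=1 → posterior Beta(16/3, 11/5)
obs 4: x=0 → posterior Beta(16/3, 16/5)
obs 5: x=0 → posterior Beta(16/3, 21/5)
obs 6: x=0 → posterior Beta(16/3, 26/5)
obs 7: x=1 → posterior Beta(19/3, 26/5)
obs 8: x=0 → posterior Beta(19/3, 31/5)
obs 9: x=1 → posterior Beta(22/3, 31/5)
obs 10: x=1 → posterior Beta(25/3, 31/5)
obs 11: x=0 → posterior Beta(25/3, 36/5)
obs 12: x=1 → posterior Beta(28/3, 36/5)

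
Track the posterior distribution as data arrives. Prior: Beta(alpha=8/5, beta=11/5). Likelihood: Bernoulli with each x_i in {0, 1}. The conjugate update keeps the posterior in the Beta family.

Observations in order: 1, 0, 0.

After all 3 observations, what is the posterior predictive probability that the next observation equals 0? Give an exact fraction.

21/34

obs 1: x=1 → posterior Beta(13/5, 11/5)
obs 2: x=0 → posterior Beta(13/5, 16/5)
obs 3: x=0 → posterior Beta(13/5, 21/5)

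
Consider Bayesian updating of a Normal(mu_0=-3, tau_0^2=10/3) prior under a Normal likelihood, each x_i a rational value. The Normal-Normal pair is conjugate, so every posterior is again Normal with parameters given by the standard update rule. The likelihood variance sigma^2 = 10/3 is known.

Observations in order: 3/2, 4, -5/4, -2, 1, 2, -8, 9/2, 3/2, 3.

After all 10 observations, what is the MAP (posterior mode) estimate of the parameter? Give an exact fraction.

obs 1: x=3/2 → posterior Normal(-3/4, 5/3)
obs 2: x=4 → posterior Normal(5/6, 10/9)
obs 3: x=-5/4 → posterior Normal(5/16, 5/6)
obs 4: x=-2 → posterior Normal(-3/20, 2/3)
obs 5: x=1 → posterior Normal(1/24, 5/9)
obs 6: x=2 → posterior Normal(9/28, 10/21)
obs 7: x=-8 → posterior Normal(-23/32, 5/12)
obs 8: x=9/2 → posterior Normal(-5/36, 10/27)
obs 9: x=3/2 → posterior Normal(1/40, 1/3)
obs 10: x=3 → posterior Normal(13/44, 10/33)

13/44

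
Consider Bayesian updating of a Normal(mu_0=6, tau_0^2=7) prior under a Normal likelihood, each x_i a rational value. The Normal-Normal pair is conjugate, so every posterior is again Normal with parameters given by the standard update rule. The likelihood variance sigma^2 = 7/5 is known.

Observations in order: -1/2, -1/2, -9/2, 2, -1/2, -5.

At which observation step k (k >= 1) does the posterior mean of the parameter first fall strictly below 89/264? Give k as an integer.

obs 1: x=-1/2 → posterior Normal(7/12, 7/6)
obs 2: x=-1/2 → posterior Normal(1/11, 7/11)
obs 3: x=-9/2 → posterior Normal(-43/32, 7/16)
obs 4: x=2 → posterior Normal(-23/42, 1/3)
obs 5: x=-1/2 → posterior Normal(-7/13, 7/26)
obs 6: x=-5 → posterior Normal(-39/31, 7/31)

k = 2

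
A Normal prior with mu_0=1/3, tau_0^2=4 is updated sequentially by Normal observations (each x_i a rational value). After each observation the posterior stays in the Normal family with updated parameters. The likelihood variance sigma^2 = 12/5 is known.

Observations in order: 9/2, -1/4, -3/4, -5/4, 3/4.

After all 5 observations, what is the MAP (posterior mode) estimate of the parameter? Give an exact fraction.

obs 1: x=9/2 → posterior Normal(47/16, 3/2)
obs 2: x=-1/4 → posterior Normal(89/52, 12/13)
obs 3: x=-3/4 → posterior Normal(37/36, 2/3)
obs 4: x=-5/4 → posterior Normal(49/92, 12/23)
obs 5: x=3/4 → posterior Normal(4/7, 3/7)

4/7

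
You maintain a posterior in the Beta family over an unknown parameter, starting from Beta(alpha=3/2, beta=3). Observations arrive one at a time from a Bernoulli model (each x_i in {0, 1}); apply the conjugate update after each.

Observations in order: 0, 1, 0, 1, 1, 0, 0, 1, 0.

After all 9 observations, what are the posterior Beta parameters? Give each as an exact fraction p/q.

obs 1: x=0 → posterior Beta(3/2, 4)
obs 2: x=1 → posterior Beta(5/2, 4)
obs 3: x=0 → posterior Beta(5/2, 5)
obs 4: x=1 → posterior Beta(7/2, 5)
obs 5: x=1 → posterior Beta(9/2, 5)
obs 6: x=0 → posterior Beta(9/2, 6)
obs 7: x=0 → posterior Beta(9/2, 7)
obs 8: x=1 → posterior Beta(11/2, 7)
obs 9: x=0 → posterior Beta(11/2, 8)

alpha=11/2, beta=8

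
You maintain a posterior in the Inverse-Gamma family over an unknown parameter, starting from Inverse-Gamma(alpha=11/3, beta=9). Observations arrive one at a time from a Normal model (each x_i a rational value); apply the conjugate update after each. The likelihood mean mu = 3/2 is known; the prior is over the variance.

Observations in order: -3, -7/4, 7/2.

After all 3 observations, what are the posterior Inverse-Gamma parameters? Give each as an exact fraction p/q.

obs 1: x=-3 → posterior Inverse-Gamma(25/6, 153/8)
obs 2: x=-7/4 → posterior Inverse-Gamma(14/3, 781/32)
obs 3: x=7/2 → posterior Inverse-Gamma(31/6, 845/32)

alpha=31/6, beta=845/32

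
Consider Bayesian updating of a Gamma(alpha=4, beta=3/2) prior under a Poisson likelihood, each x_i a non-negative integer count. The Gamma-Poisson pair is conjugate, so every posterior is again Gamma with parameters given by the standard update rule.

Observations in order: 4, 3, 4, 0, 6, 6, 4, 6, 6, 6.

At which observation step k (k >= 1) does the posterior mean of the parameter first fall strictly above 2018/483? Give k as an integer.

k = 10

obs 1: x=4 → posterior Gamma(8, 5/2)
obs 2: x=3 → posterior Gamma(11, 7/2)
obs 3: x=4 → posterior Gamma(15, 9/2)
obs 4: x=0 → posterior Gamma(15, 11/2)
obs 5: x=6 → posterior Gamma(21, 13/2)
obs 6: x=6 → posterior Gamma(27, 15/2)
obs 7: x=4 → posterior Gamma(31, 17/2)
obs 8: x=6 → posterior Gamma(37, 19/2)
obs 9: x=6 → posterior Gamma(43, 21/2)
obs 10: x=6 → posterior Gamma(49, 23/2)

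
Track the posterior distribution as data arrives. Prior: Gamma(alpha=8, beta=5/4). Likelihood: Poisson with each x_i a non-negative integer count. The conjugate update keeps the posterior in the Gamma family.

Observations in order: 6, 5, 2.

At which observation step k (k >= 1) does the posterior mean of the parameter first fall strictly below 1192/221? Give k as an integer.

obs 1: x=6 → posterior Gamma(14, 9/4)
obs 2: x=5 → posterior Gamma(19, 13/4)
obs 3: x=2 → posterior Gamma(21, 17/4)

k = 3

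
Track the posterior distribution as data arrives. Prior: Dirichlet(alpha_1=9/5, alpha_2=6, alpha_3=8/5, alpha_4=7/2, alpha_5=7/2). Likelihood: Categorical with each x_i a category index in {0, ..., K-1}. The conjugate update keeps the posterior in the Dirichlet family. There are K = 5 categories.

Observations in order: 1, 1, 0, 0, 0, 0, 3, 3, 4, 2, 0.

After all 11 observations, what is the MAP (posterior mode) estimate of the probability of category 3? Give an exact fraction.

obs 1: x=1 → posterior Dirichlet(9/5, 7, 8/5, 7/2, 7/2)
obs 2: x=1 → posterior Dirichlet(9/5, 8, 8/5, 7/2, 7/2)
obs 3: x=0 → posterior Dirichlet(14/5, 8, 8/5, 7/2, 7/2)
obs 4: x=0 → posterior Dirichlet(19/5, 8, 8/5, 7/2, 7/2)
obs 5: x=0 → posterior Dirichlet(24/5, 8, 8/5, 7/2, 7/2)
obs 6: x=0 → posterior Dirichlet(29/5, 8, 8/5, 7/2, 7/2)
obs 7: x=3 → posterior Dirichlet(29/5, 8, 8/5, 9/2, 7/2)
obs 8: x=3 → posterior Dirichlet(29/5, 8, 8/5, 11/2, 7/2)
obs 9: x=4 → posterior Dirichlet(29/5, 8, 8/5, 11/2, 9/2)
obs 10: x=2 → posterior Dirichlet(29/5, 8, 13/5, 11/2, 9/2)
obs 11: x=0 → posterior Dirichlet(34/5, 8, 13/5, 11/2, 9/2)

45/224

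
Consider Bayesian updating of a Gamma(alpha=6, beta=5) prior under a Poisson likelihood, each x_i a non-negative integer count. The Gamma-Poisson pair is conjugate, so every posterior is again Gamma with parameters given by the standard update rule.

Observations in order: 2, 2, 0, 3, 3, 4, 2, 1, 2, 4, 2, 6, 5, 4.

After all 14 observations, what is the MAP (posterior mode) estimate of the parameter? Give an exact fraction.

obs 1: x=2 → posterior Gamma(8, 6)
obs 2: x=2 → posterior Gamma(10, 7)
obs 3: x=0 → posterior Gamma(10, 8)
obs 4: x=3 → posterior Gamma(13, 9)
obs 5: x=3 → posterior Gamma(16, 10)
obs 6: x=4 → posterior Gamma(20, 11)
obs 7: x=2 → posterior Gamma(22, 12)
obs 8: x=1 → posterior Gamma(23, 13)
obs 9: x=2 → posterior Gamma(25, 14)
obs 10: x=4 → posterior Gamma(29, 15)
obs 11: x=2 → posterior Gamma(31, 16)
obs 12: x=6 → posterior Gamma(37, 17)
obs 13: x=5 → posterior Gamma(42, 18)
obs 14: x=4 → posterior Gamma(46, 19)

45/19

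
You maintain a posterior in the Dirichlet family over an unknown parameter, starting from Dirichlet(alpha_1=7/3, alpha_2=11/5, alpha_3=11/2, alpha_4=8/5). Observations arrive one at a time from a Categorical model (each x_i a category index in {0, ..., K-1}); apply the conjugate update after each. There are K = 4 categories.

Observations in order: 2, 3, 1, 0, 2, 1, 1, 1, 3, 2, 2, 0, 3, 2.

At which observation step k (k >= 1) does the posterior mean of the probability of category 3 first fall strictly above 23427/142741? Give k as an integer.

obs 1: x=2 → posterior Dirichlet(7/3, 11/5, 13/2, 8/5)
obs 2: x=3 → posterior Dirichlet(7/3, 11/5, 13/2, 13/5)
obs 3: x=1 → posterior Dirichlet(7/3, 16/5, 13/2, 13/5)
obs 4: x=0 → posterior Dirichlet(10/3, 16/5, 13/2, 13/5)
obs 5: x=2 → posterior Dirichlet(10/3, 16/5, 15/2, 13/5)
obs 6: x=1 → posterior Dirichlet(10/3, 21/5, 15/2, 13/5)
obs 7: x=1 → posterior Dirichlet(10/3, 26/5, 15/2, 13/5)
obs 8: x=1 → posterior Dirichlet(10/3, 31/5, 15/2, 13/5)
obs 9: x=3 → posterior Dirichlet(10/3, 31/5, 15/2, 18/5)
obs 10: x=2 → posterior Dirichlet(10/3, 31/5, 17/2, 18/5)
obs 11: x=2 → posterior Dirichlet(10/3, 31/5, 19/2, 18/5)
obs 12: x=0 → posterior Dirichlet(13/3, 31/5, 19/2, 18/5)
obs 13: x=3 → posterior Dirichlet(13/3, 31/5, 19/2, 23/5)
obs 14: x=2 → posterior Dirichlet(13/3, 31/5, 21/2, 23/5)

k = 2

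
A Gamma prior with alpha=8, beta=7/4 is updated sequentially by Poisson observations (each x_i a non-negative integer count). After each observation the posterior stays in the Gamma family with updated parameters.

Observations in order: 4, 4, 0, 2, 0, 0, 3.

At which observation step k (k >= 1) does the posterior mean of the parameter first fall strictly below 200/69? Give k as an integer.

obs 1: x=4 → posterior Gamma(12, 11/4)
obs 2: x=4 → posterior Gamma(16, 15/4)
obs 3: x=0 → posterior Gamma(16, 19/4)
obs 4: x=2 → posterior Gamma(18, 23/4)
obs 5: x=0 → posterior Gamma(18, 27/4)
obs 6: x=0 → posterior Gamma(18, 31/4)
obs 7: x=3 → posterior Gamma(21, 35/4)

k = 5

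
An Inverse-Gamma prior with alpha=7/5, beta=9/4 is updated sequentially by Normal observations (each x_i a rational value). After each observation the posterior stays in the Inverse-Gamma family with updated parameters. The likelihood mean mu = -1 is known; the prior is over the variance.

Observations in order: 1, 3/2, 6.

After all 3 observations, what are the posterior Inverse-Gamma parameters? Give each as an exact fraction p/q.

obs 1: x=1 → posterior Inverse-Gamma(19/10, 17/4)
obs 2: x=3/2 → posterior Inverse-Gamma(12/5, 59/8)
obs 3: x=6 → posterior Inverse-Gamma(29/10, 255/8)

alpha=29/10, beta=255/8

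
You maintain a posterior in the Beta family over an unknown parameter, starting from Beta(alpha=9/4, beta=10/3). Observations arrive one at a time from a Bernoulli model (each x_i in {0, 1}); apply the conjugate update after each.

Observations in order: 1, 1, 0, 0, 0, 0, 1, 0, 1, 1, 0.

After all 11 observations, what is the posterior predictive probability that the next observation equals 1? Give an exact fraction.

obs 1: x=1 → posterior Beta(13/4, 10/3)
obs 2: x=1 → posterior Beta(17/4, 10/3)
obs 3: x=0 → posterior Beta(17/4, 13/3)
obs 4: x=0 → posterior Beta(17/4, 16/3)
obs 5: x=0 → posterior Beta(17/4, 19/3)
obs 6: x=0 → posterior Beta(17/4, 22/3)
obs 7: x=1 → posterior Beta(21/4, 22/3)
obs 8: x=0 → posterior Beta(21/4, 25/3)
obs 9: x=1 → posterior Beta(25/4, 25/3)
obs 10: x=1 → posterior Beta(29/4, 25/3)
obs 11: x=0 → posterior Beta(29/4, 28/3)

87/199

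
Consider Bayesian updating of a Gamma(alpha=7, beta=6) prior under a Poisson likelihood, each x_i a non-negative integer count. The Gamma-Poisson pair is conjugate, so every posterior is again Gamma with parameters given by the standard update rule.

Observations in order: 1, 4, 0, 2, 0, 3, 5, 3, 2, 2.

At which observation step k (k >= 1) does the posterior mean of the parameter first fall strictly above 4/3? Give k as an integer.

obs 1: x=1 → posterior Gamma(8, 7)
obs 2: x=4 → posterior Gamma(12, 8)
obs 3: x=0 → posterior Gamma(12, 9)
obs 4: x=2 → posterior Gamma(14, 10)
obs 5: x=0 → posterior Gamma(14, 11)
obs 6: x=3 → posterior Gamma(17, 12)
obs 7: x=5 → posterior Gamma(22, 13)
obs 8: x=3 → posterior Gamma(25, 14)
obs 9: x=2 → posterior Gamma(27, 15)
obs 10: x=2 → posterior Gamma(29, 16)

k = 2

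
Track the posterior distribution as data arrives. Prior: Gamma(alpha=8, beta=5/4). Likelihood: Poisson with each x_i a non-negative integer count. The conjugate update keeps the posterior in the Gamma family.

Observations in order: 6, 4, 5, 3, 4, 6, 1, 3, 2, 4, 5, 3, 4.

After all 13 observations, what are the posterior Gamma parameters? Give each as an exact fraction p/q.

alpha=58, beta=57/4

obs 1: x=6 → posterior Gamma(14, 9/4)
obs 2: x=4 → posterior Gamma(18, 13/4)
obs 3: x=5 → posterior Gamma(23, 17/4)
obs 4: x=3 → posterior Gamma(26, 21/4)
obs 5: x=4 → posterior Gamma(30, 25/4)
obs 6: x=6 → posterior Gamma(36, 29/4)
obs 7: x=1 → posterior Gamma(37, 33/4)
obs 8: x=3 → posterior Gamma(40, 37/4)
obs 9: x=2 → posterior Gamma(42, 41/4)
obs 10: x=4 → posterior Gamma(46, 45/4)
obs 11: x=5 → posterior Gamma(51, 49/4)
obs 12: x=3 → posterior Gamma(54, 53/4)
obs 13: x=4 → posterior Gamma(58, 57/4)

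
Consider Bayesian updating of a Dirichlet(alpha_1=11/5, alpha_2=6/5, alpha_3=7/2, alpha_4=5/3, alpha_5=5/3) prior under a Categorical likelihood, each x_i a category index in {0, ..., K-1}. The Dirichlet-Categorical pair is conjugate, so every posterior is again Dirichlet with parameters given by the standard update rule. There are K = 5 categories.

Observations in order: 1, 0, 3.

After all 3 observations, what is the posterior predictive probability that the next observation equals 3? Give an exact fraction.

80/397

obs 1: x=1 → posterior Dirichlet(11/5, 11/5, 7/2, 5/3, 5/3)
obs 2: x=0 → posterior Dirichlet(16/5, 11/5, 7/2, 5/3, 5/3)
obs 3: x=3 → posterior Dirichlet(16/5, 11/5, 7/2, 8/3, 5/3)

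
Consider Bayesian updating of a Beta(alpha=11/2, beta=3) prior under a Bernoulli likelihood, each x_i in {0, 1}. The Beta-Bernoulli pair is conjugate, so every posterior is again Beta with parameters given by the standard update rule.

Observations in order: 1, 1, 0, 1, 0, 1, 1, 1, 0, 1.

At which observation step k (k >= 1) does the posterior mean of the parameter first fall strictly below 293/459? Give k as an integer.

obs 1: x=1 → posterior Beta(13/2, 3)
obs 2: x=1 → posterior Beta(15/2, 3)
obs 3: x=0 → posterior Beta(15/2, 4)
obs 4: x=1 → posterior Beta(17/2, 4)
obs 5: x=0 → posterior Beta(17/2, 5)
obs 6: x=1 → posterior Beta(19/2, 5)
obs 7: x=1 → posterior Beta(21/2, 5)
obs 8: x=1 → posterior Beta(23/2, 5)
obs 9: x=0 → posterior Beta(23/2, 6)
obs 10: x=1 → posterior Beta(25/2, 6)

k = 5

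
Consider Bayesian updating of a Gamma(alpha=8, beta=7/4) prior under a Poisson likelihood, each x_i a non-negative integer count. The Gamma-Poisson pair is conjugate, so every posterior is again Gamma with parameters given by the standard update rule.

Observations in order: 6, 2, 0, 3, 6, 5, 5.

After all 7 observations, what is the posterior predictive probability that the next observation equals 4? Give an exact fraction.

6944562437531860137956788529699679464101791381835937500000000/37531715820690397513263149662963019976730701739732172336650653

obs 1: x=6 → posterior Gamma(14, 11/4)
obs 2: x=2 → posterior Gamma(16, 15/4)
obs 3: x=0 → posterior Gamma(16, 19/4)
obs 4: x=3 → posterior Gamma(19, 23/4)
obs 5: x=6 → posterior Gamma(25, 27/4)
obs 6: x=5 → posterior Gamma(30, 31/4)
obs 7: x=5 → posterior Gamma(35, 35/4)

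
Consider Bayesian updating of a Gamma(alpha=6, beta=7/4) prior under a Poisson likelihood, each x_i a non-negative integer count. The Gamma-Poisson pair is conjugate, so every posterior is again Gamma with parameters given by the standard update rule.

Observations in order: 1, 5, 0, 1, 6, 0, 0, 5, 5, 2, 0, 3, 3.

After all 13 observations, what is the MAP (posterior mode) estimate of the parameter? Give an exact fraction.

144/59

obs 1: x=1 → posterior Gamma(7, 11/4)
obs 2: x=5 → posterior Gamma(12, 15/4)
obs 3: x=0 → posterior Gamma(12, 19/4)
obs 4: x=1 → posterior Gamma(13, 23/4)
obs 5: x=6 → posterior Gamma(19, 27/4)
obs 6: x=0 → posterior Gamma(19, 31/4)
obs 7: x=0 → posterior Gamma(19, 35/4)
obs 8: x=5 → posterior Gamma(24, 39/4)
obs 9: x=5 → posterior Gamma(29, 43/4)
obs 10: x=2 → posterior Gamma(31, 47/4)
obs 11: x=0 → posterior Gamma(31, 51/4)
obs 12: x=3 → posterior Gamma(34, 55/4)
obs 13: x=3 → posterior Gamma(37, 59/4)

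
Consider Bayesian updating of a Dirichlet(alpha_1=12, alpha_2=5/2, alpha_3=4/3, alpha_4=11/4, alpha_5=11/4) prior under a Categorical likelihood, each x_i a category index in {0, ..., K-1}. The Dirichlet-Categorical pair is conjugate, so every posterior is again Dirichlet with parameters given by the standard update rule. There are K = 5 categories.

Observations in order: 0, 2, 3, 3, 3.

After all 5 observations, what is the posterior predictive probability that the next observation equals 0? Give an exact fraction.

39/79

obs 1: x=0 → posterior Dirichlet(13, 5/2, 4/3, 11/4, 11/4)
obs 2: x=2 → posterior Dirichlet(13, 5/2, 7/3, 11/4, 11/4)
obs 3: x=3 → posterior Dirichlet(13, 5/2, 7/3, 15/4, 11/4)
obs 4: x=3 → posterior Dirichlet(13, 5/2, 7/3, 19/4, 11/4)
obs 5: x=3 → posterior Dirichlet(13, 5/2, 7/3, 23/4, 11/4)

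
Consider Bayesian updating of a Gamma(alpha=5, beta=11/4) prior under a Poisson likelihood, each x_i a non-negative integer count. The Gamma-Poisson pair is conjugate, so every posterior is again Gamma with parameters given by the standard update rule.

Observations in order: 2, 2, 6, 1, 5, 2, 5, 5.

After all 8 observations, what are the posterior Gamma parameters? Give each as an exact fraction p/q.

alpha=33, beta=43/4

obs 1: x=2 → posterior Gamma(7, 15/4)
obs 2: x=2 → posterior Gamma(9, 19/4)
obs 3: x=6 → posterior Gamma(15, 23/4)
obs 4: x=1 → posterior Gamma(16, 27/4)
obs 5: x=5 → posterior Gamma(21, 31/4)
obs 6: x=2 → posterior Gamma(23, 35/4)
obs 7: x=5 → posterior Gamma(28, 39/4)
obs 8: x=5 → posterior Gamma(33, 43/4)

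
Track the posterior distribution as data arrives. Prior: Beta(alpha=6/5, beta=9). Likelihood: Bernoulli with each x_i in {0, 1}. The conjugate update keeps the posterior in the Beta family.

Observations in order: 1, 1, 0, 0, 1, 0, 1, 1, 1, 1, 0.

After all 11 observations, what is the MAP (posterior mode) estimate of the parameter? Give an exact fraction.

obs 1: x=1 → posterior Beta(11/5, 9)
obs 2: x=1 → posterior Beta(16/5, 9)
obs 3: x=0 → posterior Beta(16/5, 10)
obs 4: x=0 → posterior Beta(16/5, 11)
obs 5: x=1 → posterior Beta(21/5, 11)
obs 6: x=0 → posterior Beta(21/5, 12)
obs 7: x=1 → posterior Beta(26/5, 12)
obs 8: x=1 → posterior Beta(31/5, 12)
obs 9: x=1 → posterior Beta(36/5, 12)
obs 10: x=1 → posterior Beta(41/5, 12)
obs 11: x=0 → posterior Beta(41/5, 13)

3/8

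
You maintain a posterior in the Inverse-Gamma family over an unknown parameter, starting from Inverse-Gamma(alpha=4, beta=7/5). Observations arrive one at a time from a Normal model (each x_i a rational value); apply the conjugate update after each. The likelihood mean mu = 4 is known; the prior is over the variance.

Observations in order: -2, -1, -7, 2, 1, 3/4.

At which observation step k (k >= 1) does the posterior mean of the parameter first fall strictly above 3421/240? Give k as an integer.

k = 3

obs 1: x=-2 → posterior Inverse-Gamma(9/2, 97/5)
obs 2: x=-1 → posterior Inverse-Gamma(5, 319/10)
obs 3: x=-7 → posterior Inverse-Gamma(11/2, 462/5)
obs 4: x=2 → posterior Inverse-Gamma(6, 472/5)
obs 5: x=1 → posterior Inverse-Gamma(13/2, 989/10)
obs 6: x=3/4 → posterior Inverse-Gamma(7, 16669/160)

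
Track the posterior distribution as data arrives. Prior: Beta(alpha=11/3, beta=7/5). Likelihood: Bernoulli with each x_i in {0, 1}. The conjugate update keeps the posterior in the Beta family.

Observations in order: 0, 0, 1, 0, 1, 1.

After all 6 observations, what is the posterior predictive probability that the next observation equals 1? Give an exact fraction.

50/83

obs 1: x=0 → posterior Beta(11/3, 12/5)
obs 2: x=0 → posterior Beta(11/3, 17/5)
obs 3: x=1 → posterior Beta(14/3, 17/5)
obs 4: x=0 → posterior Beta(14/3, 22/5)
obs 5: x=1 → posterior Beta(17/3, 22/5)
obs 6: x=1 → posterior Beta(20/3, 22/5)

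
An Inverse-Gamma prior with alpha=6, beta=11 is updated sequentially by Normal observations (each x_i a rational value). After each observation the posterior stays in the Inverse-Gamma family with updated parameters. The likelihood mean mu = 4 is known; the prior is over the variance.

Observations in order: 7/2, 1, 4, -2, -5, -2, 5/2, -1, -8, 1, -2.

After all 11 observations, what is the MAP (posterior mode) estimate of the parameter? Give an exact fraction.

obs 1: x=7/2 → posterior Inverse-Gamma(13/2, 89/8)
obs 2: x=1 → posterior Inverse-Gamma(7, 125/8)
obs 3: x=4 → posterior Inverse-Gamma(15/2, 125/8)
obs 4: x=-2 → posterior Inverse-Gamma(8, 269/8)
obs 5: x=-5 → posterior Inverse-Gamma(17/2, 593/8)
obs 6: x=-2 → posterior Inverse-Gamma(9, 737/8)
obs 7: x=5/2 → posterior Inverse-Gamma(19/2, 373/4)
obs 8: x=-1 → posterior Inverse-Gamma(10, 423/4)
obs 9: x=-8 → posterior Inverse-Gamma(21/2, 711/4)
obs 10: x=1 → posterior Inverse-Gamma(11, 729/4)
obs 11: x=-2 → posterior Inverse-Gamma(23/2, 801/4)

801/50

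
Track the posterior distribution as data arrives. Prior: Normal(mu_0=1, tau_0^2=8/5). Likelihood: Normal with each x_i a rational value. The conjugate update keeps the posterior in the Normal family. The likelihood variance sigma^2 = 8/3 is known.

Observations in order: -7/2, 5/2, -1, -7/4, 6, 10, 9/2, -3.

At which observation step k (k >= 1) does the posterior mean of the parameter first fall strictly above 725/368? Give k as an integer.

obs 1: x=-7/2 → posterior Normal(-11/16, 1)
obs 2: x=5/2 → posterior Normal(2/11, 8/11)
obs 3: x=-1 → posterior Normal(-1/14, 4/7)
obs 4: x=-7/4 → posterior Normal(-25/68, 8/17)
obs 5: x=6 → posterior Normal(47/80, 2/5)
obs 6: x=10 → posterior Normal(167/92, 8/23)
obs 7: x=9/2 → posterior Normal(17/8, 4/13)
obs 8: x=-3 → posterior Normal(185/116, 8/29)

k = 7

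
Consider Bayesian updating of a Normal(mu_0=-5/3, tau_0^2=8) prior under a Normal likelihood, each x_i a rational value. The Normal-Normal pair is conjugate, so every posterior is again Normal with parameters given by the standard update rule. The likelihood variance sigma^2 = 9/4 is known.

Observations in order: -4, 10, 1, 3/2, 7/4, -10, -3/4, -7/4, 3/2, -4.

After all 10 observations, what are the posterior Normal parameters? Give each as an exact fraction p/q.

mu_0=-167/329, tau_0^2=72/329

obs 1: x=-4 → posterior Normal(-143/41, 72/41)
obs 2: x=10 → posterior Normal(177/73, 72/73)
obs 3: x=1 → posterior Normal(209/105, 24/35)
obs 4: x=3/2 → posterior Normal(257/137, 72/137)
obs 5: x=7/4 → posterior Normal(313/169, 72/169)
obs 6: x=-10 → posterior Normal(-7/201, 24/67)
obs 7: x=-3/4 → posterior Normal(-31/233, 72/233)
obs 8: x=-7/4 → posterior Normal(-87/265, 72/265)
obs 9: x=3/2 → posterior Normal(-13/99, 8/33)
obs 10: x=-4 → posterior Normal(-167/329, 72/329)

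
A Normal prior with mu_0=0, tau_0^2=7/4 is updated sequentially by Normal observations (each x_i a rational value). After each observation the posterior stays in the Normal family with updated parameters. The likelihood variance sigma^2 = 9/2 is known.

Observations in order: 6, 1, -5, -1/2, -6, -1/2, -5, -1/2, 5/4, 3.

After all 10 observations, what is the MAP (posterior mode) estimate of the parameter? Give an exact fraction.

obs 1: x=6 → posterior Normal(42/25, 63/50)
obs 2: x=1 → posterior Normal(49/32, 63/64)
obs 3: x=-5 → posterior Normal(14/39, 21/26)
obs 4: x=-1/2 → posterior Normal(21/92, 63/92)
obs 5: x=-6 → posterior Normal(-63/106, 63/106)
obs 6: x=-1/2 → posterior Normal(-7/12, 21/40)
obs 7: x=-5 → posterior Normal(-70/67, 63/134)
obs 8: x=-1/2 → posterior Normal(-147/148, 63/148)
obs 9: x=5/4 → posterior Normal(-259/324, 7/18)
obs 10: x=3 → posterior Normal(-175/352, 63/176)

-175/352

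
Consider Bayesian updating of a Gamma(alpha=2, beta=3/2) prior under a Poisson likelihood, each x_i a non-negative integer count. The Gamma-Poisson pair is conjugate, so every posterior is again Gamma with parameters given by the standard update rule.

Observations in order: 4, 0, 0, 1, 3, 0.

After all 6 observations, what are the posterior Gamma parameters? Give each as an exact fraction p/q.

alpha=10, beta=15/2

obs 1: x=4 → posterior Gamma(6, 5/2)
obs 2: x=0 → posterior Gamma(6, 7/2)
obs 3: x=0 → posterior Gamma(6, 9/2)
obs 4: x=1 → posterior Gamma(7, 11/2)
obs 5: x=3 → posterior Gamma(10, 13/2)
obs 6: x=0 → posterior Gamma(10, 15/2)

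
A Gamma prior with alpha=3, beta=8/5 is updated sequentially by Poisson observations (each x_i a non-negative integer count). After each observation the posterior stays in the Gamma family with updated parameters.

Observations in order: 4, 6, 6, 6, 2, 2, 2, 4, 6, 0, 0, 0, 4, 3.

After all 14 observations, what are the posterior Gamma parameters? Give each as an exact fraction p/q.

obs 1: x=4 → posterior Gamma(7, 13/5)
obs 2: x=6 → posterior Gamma(13, 18/5)
obs 3: x=6 → posterior Gamma(19, 23/5)
obs 4: x=6 → posterior Gamma(25, 28/5)
obs 5: x=2 → posterior Gamma(27, 33/5)
obs 6: x=2 → posterior Gamma(29, 38/5)
obs 7: x=2 → posterior Gamma(31, 43/5)
obs 8: x=4 → posterior Gamma(35, 48/5)
obs 9: x=6 → posterior Gamma(41, 53/5)
obs 10: x=0 → posterior Gamma(41, 58/5)
obs 11: x=0 → posterior Gamma(41, 63/5)
obs 12: x=0 → posterior Gamma(41, 68/5)
obs 13: x=4 → posterior Gamma(45, 73/5)
obs 14: x=3 → posterior Gamma(48, 78/5)

alpha=48, beta=78/5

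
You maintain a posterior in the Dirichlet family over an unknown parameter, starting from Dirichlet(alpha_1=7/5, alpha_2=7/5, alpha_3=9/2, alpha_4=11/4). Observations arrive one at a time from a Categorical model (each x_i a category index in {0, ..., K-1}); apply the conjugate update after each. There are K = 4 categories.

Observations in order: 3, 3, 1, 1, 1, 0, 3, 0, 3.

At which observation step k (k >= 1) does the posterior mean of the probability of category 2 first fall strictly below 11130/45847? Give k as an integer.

k = 9

obs 1: x=3 → posterior Dirichlet(7/5, 7/5, 9/2, 15/4)
obs 2: x=3 → posterior Dirichlet(7/5, 7/5, 9/2, 19/4)
obs 3: x=1 → posterior Dirichlet(7/5, 12/5, 9/2, 19/4)
obs 4: x=1 → posterior Dirichlet(7/5, 17/5, 9/2, 19/4)
obs 5: x=1 → posterior Dirichlet(7/5, 22/5, 9/2, 19/4)
obs 6: x=0 → posterior Dirichlet(12/5, 22/5, 9/2, 19/4)
obs 7: x=3 → posterior Dirichlet(12/5, 22/5, 9/2, 23/4)
obs 8: x=0 → posterior Dirichlet(17/5, 22/5, 9/2, 23/4)
obs 9: x=3 → posterior Dirichlet(17/5, 22/5, 9/2, 27/4)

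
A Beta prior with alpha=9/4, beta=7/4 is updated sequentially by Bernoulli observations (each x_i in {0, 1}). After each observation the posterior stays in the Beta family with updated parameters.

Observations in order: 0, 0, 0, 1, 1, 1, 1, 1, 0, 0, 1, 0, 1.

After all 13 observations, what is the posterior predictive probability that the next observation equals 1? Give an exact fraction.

obs 1: x=0 → posterior Beta(9/4, 11/4)
obs 2: x=0 → posterior Beta(9/4, 15/4)
obs 3: x=0 → posterior Beta(9/4, 19/4)
obs 4: x=1 → posterior Beta(13/4, 19/4)
obs 5: x=1 → posterior Beta(17/4, 19/4)
obs 6: x=1 → posterior Beta(21/4, 19/4)
obs 7: x=1 → posterior Beta(25/4, 19/4)
obs 8: x=1 → posterior Beta(29/4, 19/4)
obs 9: x=0 → posterior Beta(29/4, 23/4)
obs 10: x=0 → posterior Beta(29/4, 27/4)
obs 11: x=1 → posterior Beta(33/4, 27/4)
obs 12: x=0 → posterior Beta(33/4, 31/4)
obs 13: x=1 → posterior Beta(37/4, 31/4)

37/68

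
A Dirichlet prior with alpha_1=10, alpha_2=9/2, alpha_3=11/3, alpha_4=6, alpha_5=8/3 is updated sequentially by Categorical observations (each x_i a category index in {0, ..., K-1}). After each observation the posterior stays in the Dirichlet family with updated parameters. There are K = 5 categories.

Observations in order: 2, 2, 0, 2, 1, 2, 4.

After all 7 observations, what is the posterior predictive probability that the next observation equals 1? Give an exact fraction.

obs 1: x=2 → posterior Dirichlet(10, 9/2, 14/3, 6, 8/3)
obs 2: x=2 → posterior Dirichlet(10, 9/2, 17/3, 6, 8/3)
obs 3: x=0 → posterior Dirichlet(11, 9/2, 17/3, 6, 8/3)
obs 4: x=2 → posterior Dirichlet(11, 9/2, 20/3, 6, 8/3)
obs 5: x=1 → posterior Dirichlet(11, 11/2, 20/3, 6, 8/3)
obs 6: x=2 → posterior Dirichlet(11, 11/2, 23/3, 6, 8/3)
obs 7: x=4 → posterior Dirichlet(11, 11/2, 23/3, 6, 11/3)

33/203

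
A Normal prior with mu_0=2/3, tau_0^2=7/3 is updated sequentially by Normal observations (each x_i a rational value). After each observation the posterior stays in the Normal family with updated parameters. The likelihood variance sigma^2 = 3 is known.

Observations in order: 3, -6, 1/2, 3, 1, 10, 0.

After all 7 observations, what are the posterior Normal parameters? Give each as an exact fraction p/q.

mu_0=173/116, tau_0^2=21/58

obs 1: x=3 → posterior Normal(27/16, 21/16)
obs 2: x=-6 → posterior Normal(-15/23, 21/23)
obs 3: x=1/2 → posterior Normal(-23/60, 7/10)
obs 4: x=3 → posterior Normal(19/74, 21/37)
obs 5: x=1 → posterior Normal(3/8, 21/44)
obs 6: x=10 → posterior Normal(173/102, 7/17)
obs 7: x=0 → posterior Normal(173/116, 21/58)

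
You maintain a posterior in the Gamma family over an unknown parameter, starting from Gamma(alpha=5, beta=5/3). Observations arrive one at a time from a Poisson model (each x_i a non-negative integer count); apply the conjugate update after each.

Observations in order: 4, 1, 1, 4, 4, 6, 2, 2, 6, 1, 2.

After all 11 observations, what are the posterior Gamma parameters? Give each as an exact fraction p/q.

alpha=38, beta=38/3

obs 1: x=4 → posterior Gamma(9, 8/3)
obs 2: x=1 → posterior Gamma(10, 11/3)
obs 3: x=1 → posterior Gamma(11, 14/3)
obs 4: x=4 → posterior Gamma(15, 17/3)
obs 5: x=4 → posterior Gamma(19, 20/3)
obs 6: x=6 → posterior Gamma(25, 23/3)
obs 7: x=2 → posterior Gamma(27, 26/3)
obs 8: x=2 → posterior Gamma(29, 29/3)
obs 9: x=6 → posterior Gamma(35, 32/3)
obs 10: x=1 → posterior Gamma(36, 35/3)
obs 11: x=2 → posterior Gamma(38, 38/3)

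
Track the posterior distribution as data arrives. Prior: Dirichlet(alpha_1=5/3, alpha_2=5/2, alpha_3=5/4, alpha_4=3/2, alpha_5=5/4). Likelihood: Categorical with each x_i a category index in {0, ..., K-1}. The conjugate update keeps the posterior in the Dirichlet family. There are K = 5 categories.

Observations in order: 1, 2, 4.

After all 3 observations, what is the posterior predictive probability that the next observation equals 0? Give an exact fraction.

10/67

obs 1: x=1 → posterior Dirichlet(5/3, 7/2, 5/4, 3/2, 5/4)
obs 2: x=2 → posterior Dirichlet(5/3, 7/2, 9/4, 3/2, 5/4)
obs 3: x=4 → posterior Dirichlet(5/3, 7/2, 9/4, 3/2, 9/4)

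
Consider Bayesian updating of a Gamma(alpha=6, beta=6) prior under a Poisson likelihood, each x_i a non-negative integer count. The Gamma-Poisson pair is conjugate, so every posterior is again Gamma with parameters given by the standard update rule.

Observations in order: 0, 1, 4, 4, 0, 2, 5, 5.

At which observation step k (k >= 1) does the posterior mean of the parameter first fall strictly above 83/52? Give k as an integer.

obs 1: x=0 → posterior Gamma(6, 7)
obs 2: x=1 → posterior Gamma(7, 8)
obs 3: x=4 → posterior Gamma(11, 9)
obs 4: x=4 → posterior Gamma(15, 10)
obs 5: x=0 → posterior Gamma(15, 11)
obs 6: x=2 → posterior Gamma(17, 12)
obs 7: x=5 → posterior Gamma(22, 13)
obs 8: x=5 → posterior Gamma(27, 14)

k = 7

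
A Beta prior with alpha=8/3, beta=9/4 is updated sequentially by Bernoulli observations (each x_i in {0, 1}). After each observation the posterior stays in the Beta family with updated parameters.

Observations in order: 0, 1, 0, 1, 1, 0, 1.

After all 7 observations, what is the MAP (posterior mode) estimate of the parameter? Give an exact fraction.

4/7

obs 1: x=0 → posterior Beta(8/3, 13/4)
obs 2: x=1 → posterior Beta(11/3, 13/4)
obs 3: x=0 → posterior Beta(11/3, 17/4)
obs 4: x=1 → posterior Beta(14/3, 17/4)
obs 5: x=1 → posterior Beta(17/3, 17/4)
obs 6: x=0 → posterior Beta(17/3, 21/4)
obs 7: x=1 → posterior Beta(20/3, 21/4)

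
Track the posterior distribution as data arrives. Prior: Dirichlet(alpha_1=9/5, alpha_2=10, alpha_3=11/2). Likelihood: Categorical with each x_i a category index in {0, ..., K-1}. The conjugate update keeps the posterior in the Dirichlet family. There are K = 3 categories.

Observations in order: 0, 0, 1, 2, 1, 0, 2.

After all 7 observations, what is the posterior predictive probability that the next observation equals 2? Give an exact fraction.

25/81

obs 1: x=0 → posterior Dirichlet(14/5, 10, 11/2)
obs 2: x=0 → posterior Dirichlet(19/5, 10, 11/2)
obs 3: x=1 → posterior Dirichlet(19/5, 11, 11/2)
obs 4: x=2 → posterior Dirichlet(19/5, 11, 13/2)
obs 5: x=1 → posterior Dirichlet(19/5, 12, 13/2)
obs 6: x=0 → posterior Dirichlet(24/5, 12, 13/2)
obs 7: x=2 → posterior Dirichlet(24/5, 12, 15/2)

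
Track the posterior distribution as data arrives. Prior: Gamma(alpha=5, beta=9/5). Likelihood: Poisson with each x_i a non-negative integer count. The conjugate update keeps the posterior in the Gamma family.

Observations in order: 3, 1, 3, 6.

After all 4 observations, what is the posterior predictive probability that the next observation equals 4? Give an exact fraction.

787241779328471962610547742865625/4926473771244159066068747032723456

obs 1: x=3 → posterior Gamma(8, 14/5)
obs 2: x=1 → posterior Gamma(9, 19/5)
obs 3: x=3 → posterior Gamma(12, 24/5)
obs 4: x=6 → posterior Gamma(18, 29/5)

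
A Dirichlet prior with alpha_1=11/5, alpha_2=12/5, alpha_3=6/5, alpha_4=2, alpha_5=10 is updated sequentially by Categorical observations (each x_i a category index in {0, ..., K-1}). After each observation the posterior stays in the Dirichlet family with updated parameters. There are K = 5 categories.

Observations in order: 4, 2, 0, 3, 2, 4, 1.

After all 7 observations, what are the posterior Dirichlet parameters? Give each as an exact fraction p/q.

obs 1: x=4 → posterior Dirichlet(11/5, 12/5, 6/5, 2, 11)
obs 2: x=2 → posterior Dirichlet(11/5, 12/5, 11/5, 2, 11)
obs 3: x=0 → posterior Dirichlet(16/5, 12/5, 11/5, 2, 11)
obs 4: x=3 → posterior Dirichlet(16/5, 12/5, 11/5, 3, 11)
obs 5: x=2 → posterior Dirichlet(16/5, 12/5, 16/5, 3, 11)
obs 6: x=4 → posterior Dirichlet(16/5, 12/5, 16/5, 3, 12)
obs 7: x=1 → posterior Dirichlet(16/5, 17/5, 16/5, 3, 12)

alpha_1=16/5, alpha_2=17/5, alpha_3=16/5, alpha_4=3, alpha_5=12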